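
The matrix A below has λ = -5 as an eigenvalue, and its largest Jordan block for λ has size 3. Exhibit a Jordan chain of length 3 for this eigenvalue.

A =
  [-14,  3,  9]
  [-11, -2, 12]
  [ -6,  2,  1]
A Jordan chain for λ = -5 of length 3:
v_1 = (-6, -6, -4)ᵀ
v_2 = (-9, -11, -6)ᵀ
v_3 = (1, 0, 0)ᵀ

Let N = A − (-5)·I. We want v_3 with N^3 v_3 = 0 but N^2 v_3 ≠ 0; then v_{j-1} := N · v_j for j = 3, …, 2.

Pick v_3 = (1, 0, 0)ᵀ.
Then v_2 = N · v_3 = (-9, -11, -6)ᵀ.
Then v_1 = N · v_2 = (-6, -6, -4)ᵀ.

Sanity check: (A − (-5)·I) v_1 = (0, 0, 0)ᵀ = 0. ✓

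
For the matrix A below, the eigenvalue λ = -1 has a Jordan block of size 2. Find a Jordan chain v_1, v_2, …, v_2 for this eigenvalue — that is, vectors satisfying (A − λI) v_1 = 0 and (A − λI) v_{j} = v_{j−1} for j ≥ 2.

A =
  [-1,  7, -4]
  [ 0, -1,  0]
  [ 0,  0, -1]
A Jordan chain for λ = -1 of length 2:
v_1 = (7, 0, 0)ᵀ
v_2 = (0, 1, 0)ᵀ

Let N = A − (-1)·I. We want v_2 with N^2 v_2 = 0 but N^1 v_2 ≠ 0; then v_{j-1} := N · v_j for j = 2, …, 2.

Pick v_2 = (0, 1, 0)ᵀ.
Then v_1 = N · v_2 = (7, 0, 0)ᵀ.

Sanity check: (A − (-1)·I) v_1 = (0, 0, 0)ᵀ = 0. ✓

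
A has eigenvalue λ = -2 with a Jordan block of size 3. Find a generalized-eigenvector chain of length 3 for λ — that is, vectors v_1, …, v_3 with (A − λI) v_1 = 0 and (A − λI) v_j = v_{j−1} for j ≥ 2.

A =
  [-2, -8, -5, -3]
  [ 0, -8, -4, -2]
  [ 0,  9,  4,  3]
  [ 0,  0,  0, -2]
A Jordan chain for λ = -2 of length 3:
v_1 = (3, 0, 0, 0)ᵀ
v_2 = (-8, -6, 9, 0)ᵀ
v_3 = (0, 1, 0, 0)ᵀ

Let N = A − (-2)·I. We want v_3 with N^3 v_3 = 0 but N^2 v_3 ≠ 0; then v_{j-1} := N · v_j for j = 3, …, 2.

Pick v_3 = (0, 1, 0, 0)ᵀ.
Then v_2 = N · v_3 = (-8, -6, 9, 0)ᵀ.
Then v_1 = N · v_2 = (3, 0, 0, 0)ᵀ.

Sanity check: (A − (-2)·I) v_1 = (0, 0, 0, 0)ᵀ = 0. ✓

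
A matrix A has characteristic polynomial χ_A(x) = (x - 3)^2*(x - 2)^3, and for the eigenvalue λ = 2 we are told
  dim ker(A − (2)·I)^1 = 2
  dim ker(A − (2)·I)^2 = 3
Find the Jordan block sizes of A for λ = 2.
Block sizes for λ = 2: [2, 1]

From the dimensions of kernels of powers, the number of Jordan blocks of size at least j is d_j − d_{j−1} where d_j = dim ker(N^j) (with d_0 = 0). Computing the differences gives [2, 1].
The number of blocks of size exactly k is (#blocks of size ≥ k) − (#blocks of size ≥ k + 1), so the partition is: 1 block(s) of size 1, 1 block(s) of size 2.
In nonincreasing order the block sizes are [2, 1].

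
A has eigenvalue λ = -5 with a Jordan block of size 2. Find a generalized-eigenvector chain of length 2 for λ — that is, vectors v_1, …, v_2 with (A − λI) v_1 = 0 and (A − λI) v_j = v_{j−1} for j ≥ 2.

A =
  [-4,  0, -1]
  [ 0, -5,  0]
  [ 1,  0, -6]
A Jordan chain for λ = -5 of length 2:
v_1 = (1, 0, 1)ᵀ
v_2 = (1, 0, 0)ᵀ

Let N = A − (-5)·I. We want v_2 with N^2 v_2 = 0 but N^1 v_2 ≠ 0; then v_{j-1} := N · v_j for j = 2, …, 2.

Pick v_2 = (1, 0, 0)ᵀ.
Then v_1 = N · v_2 = (1, 0, 1)ᵀ.

Sanity check: (A − (-5)·I) v_1 = (0, 0, 0)ᵀ = 0. ✓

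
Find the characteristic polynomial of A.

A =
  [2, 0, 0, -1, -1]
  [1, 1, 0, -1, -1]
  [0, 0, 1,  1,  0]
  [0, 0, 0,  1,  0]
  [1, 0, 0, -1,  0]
x^5 - 5*x^4 + 10*x^3 - 10*x^2 + 5*x - 1

Expanding det(x·I − A) (e.g. by cofactor expansion or by noting that A is similar to its Jordan form J, which has the same characteristic polynomial as A) gives
  χ_A(x) = x^5 - 5*x^4 + 10*x^3 - 10*x^2 + 5*x - 1
which factors as (x - 1)^5. The eigenvalues (with algebraic multiplicities) are λ = 1 with multiplicity 5.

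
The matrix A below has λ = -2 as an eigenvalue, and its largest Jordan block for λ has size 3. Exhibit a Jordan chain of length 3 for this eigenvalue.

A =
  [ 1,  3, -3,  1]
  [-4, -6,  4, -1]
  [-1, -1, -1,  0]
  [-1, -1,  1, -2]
A Jordan chain for λ = -2 of length 3:
v_1 = (-1, 1, 0, 0)ᵀ
v_2 = (3, -4, -1, -1)ᵀ
v_3 = (1, 0, 0, 0)ᵀ

Let N = A − (-2)·I. We want v_3 with N^3 v_3 = 0 but N^2 v_3 ≠ 0; then v_{j-1} := N · v_j for j = 3, …, 2.

Pick v_3 = (1, 0, 0, 0)ᵀ.
Then v_2 = N · v_3 = (3, -4, -1, -1)ᵀ.
Then v_1 = N · v_2 = (-1, 1, 0, 0)ᵀ.

Sanity check: (A − (-2)·I) v_1 = (0, 0, 0, 0)ᵀ = 0. ✓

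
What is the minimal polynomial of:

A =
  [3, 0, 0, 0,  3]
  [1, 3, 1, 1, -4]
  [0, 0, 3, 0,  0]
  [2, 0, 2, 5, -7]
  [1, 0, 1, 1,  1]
x^3 - 9*x^2 + 27*x - 27

The characteristic polynomial is χ_A(x) = (x - 3)^5, so the eigenvalues are known. The minimal polynomial is
  m_A(x) = Π_λ (x − λ)^{k_λ}
where k_λ is the size of the *largest* Jordan block for λ (equivalently, the smallest k with (A − λI)^k v = 0 for every generalised eigenvector v of λ).

  λ = 3: largest Jordan block has size 3, contributing (x − 3)^3

So m_A(x) = (x - 3)^3 = x^3 - 9*x^2 + 27*x - 27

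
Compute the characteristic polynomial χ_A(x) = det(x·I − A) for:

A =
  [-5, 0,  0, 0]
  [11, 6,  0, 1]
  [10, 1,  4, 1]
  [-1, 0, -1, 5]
x^4 - 10*x^3 + 250*x - 625

Expanding det(x·I − A) (e.g. by cofactor expansion or by noting that A is similar to its Jordan form J, which has the same characteristic polynomial as A) gives
  χ_A(x) = x^4 - 10*x^3 + 250*x - 625
which factors as (x - 5)^3*(x + 5). The eigenvalues (with algebraic multiplicities) are λ = -5 with multiplicity 1, λ = 5 with multiplicity 3.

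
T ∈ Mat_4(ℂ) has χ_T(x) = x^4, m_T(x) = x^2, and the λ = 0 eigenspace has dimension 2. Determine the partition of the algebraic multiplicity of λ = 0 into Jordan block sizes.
Block sizes for λ = 0: [2, 2]

Step 1 — from the characteristic polynomial, algebraic multiplicity of λ = 0 is 4. From dim ker(T − (0)·I) = 2, there are exactly 2 Jordan blocks for λ = 0.
Step 2 — from the minimal polynomial, the factor (x − 0)^2 tells us the largest block for λ = 0 has size 2.
Step 3 — with total size 4, 2 blocks, and largest block 2, the block sizes (in nonincreasing order) are [2, 2].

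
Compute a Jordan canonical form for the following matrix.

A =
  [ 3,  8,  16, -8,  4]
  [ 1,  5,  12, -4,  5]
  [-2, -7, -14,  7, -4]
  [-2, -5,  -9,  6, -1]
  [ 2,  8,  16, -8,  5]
J_3(1) ⊕ J_2(1)

The characteristic polynomial is
  det(x·I − A) = x^5 - 5*x^4 + 10*x^3 - 10*x^2 + 5*x - 1 = (x - 1)^5

Eigenvalues and multiplicities (the geometric multiplicity of λ is n − rank(A − λI), which equals the number of Jordan blocks for λ):
  λ = 1: algebraic multiplicity = 5, geometric multiplicity = 2

Determining the block sizes for each eigenvalue:
  λ = 1: with am = 5 and gm = 2, the partition is not yet determined (e.g. several partitions of 5 into 2 parts exist). Let N = A − (1)·I. Computing rank(N^1) = 3, rank(N^2) = 1, rank(N^3) = 0; the number of blocks of size ≥ j is rank(N^{j−1}) − rank(N^j), giving [2, 2, 1]. So we have 1 block(s) of size 3, 1 block(s) of size 2 → block sizes [3, 2]

Assembling the blocks gives a Jordan form
J =
  [1, 1, 0, 0, 0]
  [0, 1, 1, 0, 0]
  [0, 0, 1, 0, 0]
  [0, 0, 0, 1, 1]
  [0, 0, 0, 0, 1]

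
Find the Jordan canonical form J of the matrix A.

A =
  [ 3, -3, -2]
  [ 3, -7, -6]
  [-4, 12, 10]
J_2(2) ⊕ J_1(2)

The characteristic polynomial is
  det(x·I − A) = x^3 - 6*x^2 + 12*x - 8 = (x - 2)^3

Eigenvalues and multiplicities (the geometric multiplicity of λ is n − rank(A − λI), which equals the number of Jordan blocks for λ):
  λ = 2: algebraic multiplicity = 3, geometric multiplicity = 2

Determining the block sizes for each eigenvalue:
  λ = 2: 2 blocks summing to 3 forces exactly one block of size 2 and the rest size 1 → block sizes [2, 1]

Assembling the blocks gives a Jordan form
J =
  [2, 1, 0]
  [0, 2, 0]
  [0, 0, 2]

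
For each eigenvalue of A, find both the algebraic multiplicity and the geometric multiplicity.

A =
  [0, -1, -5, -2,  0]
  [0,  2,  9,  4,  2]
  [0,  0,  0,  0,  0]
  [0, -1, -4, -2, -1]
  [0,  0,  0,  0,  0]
λ = 0: alg = 5, geom = 2

Step 1 — factor the characteristic polynomial to read off the algebraic multiplicities:
  χ_A(x) = x^5

Step 2 — compute geometric multiplicities via the rank-nullity identity g(λ) = n − rank(A − λI):
  rank(A − (0)·I) = 3, so dim ker(A − (0)·I) = n − 3 = 2

Summary:
  λ = 0: algebraic multiplicity = 5, geometric multiplicity = 2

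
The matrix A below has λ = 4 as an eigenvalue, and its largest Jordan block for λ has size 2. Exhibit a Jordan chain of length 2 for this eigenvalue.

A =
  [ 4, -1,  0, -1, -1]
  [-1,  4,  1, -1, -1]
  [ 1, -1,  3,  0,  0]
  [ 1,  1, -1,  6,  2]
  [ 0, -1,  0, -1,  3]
A Jordan chain for λ = 4 of length 2:
v_1 = (0, -1, 1, 1, 0)ᵀ
v_2 = (1, 0, 0, 0, 0)ᵀ

Let N = A − (4)·I. We want v_2 with N^2 v_2 = 0 but N^1 v_2 ≠ 0; then v_{j-1} := N · v_j for j = 2, …, 2.

Pick v_2 = (1, 0, 0, 0, 0)ᵀ.
Then v_1 = N · v_2 = (0, -1, 1, 1, 0)ᵀ.

Sanity check: (A − (4)·I) v_1 = (0, 0, 0, 0, 0)ᵀ = 0. ✓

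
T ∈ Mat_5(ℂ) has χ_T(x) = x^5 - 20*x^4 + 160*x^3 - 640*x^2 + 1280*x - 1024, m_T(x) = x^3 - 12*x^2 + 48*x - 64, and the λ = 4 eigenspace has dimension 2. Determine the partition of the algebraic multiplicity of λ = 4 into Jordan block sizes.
Block sizes for λ = 4: [3, 2]

Step 1 — from the characteristic polynomial, algebraic multiplicity of λ = 4 is 5. From dim ker(T − (4)·I) = 2, there are exactly 2 Jordan blocks for λ = 4.
Step 2 — from the minimal polynomial, the factor (x − 4)^3 tells us the largest block for λ = 4 has size 3.
Step 3 — with total size 5, 2 blocks, and largest block 3, the block sizes (in nonincreasing order) are [3, 2].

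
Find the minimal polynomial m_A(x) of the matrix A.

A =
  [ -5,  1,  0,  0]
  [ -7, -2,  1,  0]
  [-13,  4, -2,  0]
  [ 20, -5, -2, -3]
x^3 + 9*x^2 + 27*x + 27

The characteristic polynomial is χ_A(x) = (x + 3)^4, so the eigenvalues are known. The minimal polynomial is
  m_A(x) = Π_λ (x − λ)^{k_λ}
where k_λ is the size of the *largest* Jordan block for λ (equivalently, the smallest k with (A − λI)^k v = 0 for every generalised eigenvector v of λ).

  λ = -3: largest Jordan block has size 3, contributing (x + 3)^3

So m_A(x) = (x + 3)^3 = x^3 + 9*x^2 + 27*x + 27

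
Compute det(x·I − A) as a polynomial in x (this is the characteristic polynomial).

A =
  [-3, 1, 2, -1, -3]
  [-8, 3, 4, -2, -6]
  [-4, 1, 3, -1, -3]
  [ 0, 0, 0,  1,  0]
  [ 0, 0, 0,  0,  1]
x^5 - 5*x^4 + 10*x^3 - 10*x^2 + 5*x - 1

Expanding det(x·I − A) (e.g. by cofactor expansion or by noting that A is similar to its Jordan form J, which has the same characteristic polynomial as A) gives
  χ_A(x) = x^5 - 5*x^4 + 10*x^3 - 10*x^2 + 5*x - 1
which factors as (x - 1)^5. The eigenvalues (with algebraic multiplicities) are λ = 1 with multiplicity 5.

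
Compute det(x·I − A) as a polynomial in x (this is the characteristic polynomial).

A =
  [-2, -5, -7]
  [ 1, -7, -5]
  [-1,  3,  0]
x^3 + 9*x^2 + 27*x + 27

Expanding det(x·I − A) (e.g. by cofactor expansion or by noting that A is similar to its Jordan form J, which has the same characteristic polynomial as A) gives
  χ_A(x) = x^3 + 9*x^2 + 27*x + 27
which factors as (x + 3)^3. The eigenvalues (with algebraic multiplicities) are λ = -3 with multiplicity 3.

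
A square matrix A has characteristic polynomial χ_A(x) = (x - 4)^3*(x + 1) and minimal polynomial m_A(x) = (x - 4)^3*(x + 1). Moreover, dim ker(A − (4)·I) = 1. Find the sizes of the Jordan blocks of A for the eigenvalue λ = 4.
Block sizes for λ = 4: [3]

Step 1 — from the characteristic polynomial, algebraic multiplicity of λ = 4 is 3. From dim ker(A − (4)·I) = 1, there are exactly 1 Jordan blocks for λ = 4.
Step 2 — from the minimal polynomial, the factor (x − 4)^3 tells us the largest block for λ = 4 has size 3.
Step 3 — with total size 3, 1 blocks, and largest block 3, the block sizes (in nonincreasing order) are [3].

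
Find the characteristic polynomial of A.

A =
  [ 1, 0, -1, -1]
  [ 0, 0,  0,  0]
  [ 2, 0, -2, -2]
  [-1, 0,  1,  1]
x^4

Expanding det(x·I − A) (e.g. by cofactor expansion or by noting that A is similar to its Jordan form J, which has the same characteristic polynomial as A) gives
  χ_A(x) = x^4
which factors as x^4. The eigenvalues (with algebraic multiplicities) are λ = 0 with multiplicity 4.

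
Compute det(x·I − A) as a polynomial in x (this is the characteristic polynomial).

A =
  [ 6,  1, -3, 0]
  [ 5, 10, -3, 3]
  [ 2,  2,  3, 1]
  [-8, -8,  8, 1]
x^4 - 20*x^3 + 150*x^2 - 500*x + 625

Expanding det(x·I − A) (e.g. by cofactor expansion or by noting that A is similar to its Jordan form J, which has the same characteristic polynomial as A) gives
  χ_A(x) = x^4 - 20*x^3 + 150*x^2 - 500*x + 625
which factors as (x - 5)^4. The eigenvalues (with algebraic multiplicities) are λ = 5 with multiplicity 4.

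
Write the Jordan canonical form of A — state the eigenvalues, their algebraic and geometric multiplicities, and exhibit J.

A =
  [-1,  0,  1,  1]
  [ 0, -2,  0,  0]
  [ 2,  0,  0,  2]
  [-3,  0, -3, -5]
J_2(-2) ⊕ J_1(-2) ⊕ J_1(-2)

The characteristic polynomial is
  det(x·I − A) = x^4 + 8*x^3 + 24*x^2 + 32*x + 16 = (x + 2)^4

Eigenvalues and multiplicities (the geometric multiplicity of λ is n − rank(A − λI), which equals the number of Jordan blocks for λ):
  λ = -2: algebraic multiplicity = 4, geometric multiplicity = 3

Determining the block sizes for each eigenvalue:
  λ = -2: 3 blocks summing to 4 forces exactly one block of size 2 and the rest size 1 → block sizes [2, 1, 1]

Assembling the blocks gives a Jordan form
J =
  [-2,  1,  0,  0]
  [ 0, -2,  0,  0]
  [ 0,  0, -2,  0]
  [ 0,  0,  0, -2]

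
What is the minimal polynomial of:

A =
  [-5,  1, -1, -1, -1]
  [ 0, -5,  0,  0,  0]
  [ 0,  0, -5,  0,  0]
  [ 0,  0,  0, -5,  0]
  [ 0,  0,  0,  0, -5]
x^2 + 10*x + 25

The characteristic polynomial is χ_A(x) = (x + 5)^5, so the eigenvalues are known. The minimal polynomial is
  m_A(x) = Π_λ (x − λ)^{k_λ}
where k_λ is the size of the *largest* Jordan block for λ (equivalently, the smallest k with (A − λI)^k v = 0 for every generalised eigenvector v of λ).

  λ = -5: largest Jordan block has size 2, contributing (x + 5)^2

So m_A(x) = (x + 5)^2 = x^2 + 10*x + 25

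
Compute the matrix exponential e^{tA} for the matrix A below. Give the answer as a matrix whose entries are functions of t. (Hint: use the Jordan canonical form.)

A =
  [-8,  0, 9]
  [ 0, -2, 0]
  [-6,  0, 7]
e^{tA} =
  [-2*exp(t) + 3*exp(-2*t), 0, 3*exp(t) - 3*exp(-2*t)]
  [0, exp(-2*t), 0]
  [-2*exp(t) + 2*exp(-2*t), 0, 3*exp(t) - 2*exp(-2*t)]

Strategy: write A = P · J · P⁻¹ where J is a Jordan canonical form, so e^{tA} = P · e^{tJ} · P⁻¹, and e^{tJ} can be computed block-by-block.

A has Jordan form
J =
  [-2,  0, 0]
  [ 0, -2, 0]
  [ 0,  0, 1]
(up to reordering of blocks).

Per-block formulas:
  For a 1×1 block at λ = 1: exp(t · [1]) = [e^(1t)].
  For a 1×1 block at λ = -2: exp(t · [-2]) = [e^(-2t)].

After assembling e^{tJ} and conjugating by P, we get:

e^{tA} =
  [-2*exp(t) + 3*exp(-2*t), 0, 3*exp(t) - 3*exp(-2*t)]
  [0, exp(-2*t), 0]
  [-2*exp(t) + 2*exp(-2*t), 0, 3*exp(t) - 2*exp(-2*t)]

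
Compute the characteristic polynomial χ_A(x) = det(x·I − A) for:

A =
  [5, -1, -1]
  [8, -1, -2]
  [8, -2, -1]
x^3 - 3*x^2 + 3*x - 1

Expanding det(x·I − A) (e.g. by cofactor expansion or by noting that A is similar to its Jordan form J, which has the same characteristic polynomial as A) gives
  χ_A(x) = x^3 - 3*x^2 + 3*x - 1
which factors as (x - 1)^3. The eigenvalues (with algebraic multiplicities) are λ = 1 with multiplicity 3.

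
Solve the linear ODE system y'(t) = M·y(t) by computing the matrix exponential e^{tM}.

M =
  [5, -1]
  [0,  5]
e^{tM} =
  [exp(5*t), -t*exp(5*t)]
  [0, exp(5*t)]

Strategy: write M = P · J · P⁻¹ where J is a Jordan canonical form, so e^{tM} = P · e^{tJ} · P⁻¹, and e^{tJ} can be computed block-by-block.

M has Jordan form
J =
  [5, 1]
  [0, 5]
(up to reordering of blocks).

Per-block formulas:
  For a 2×2 Jordan block J_2(5): exp(t · J_2(5)) = e^(5t)·(I + t·N), where N is the 2×2 nilpotent shift.

After assembling e^{tJ} and conjugating by P, we get:

e^{tM} =
  [exp(5*t), -t*exp(5*t)]
  [0, exp(5*t)]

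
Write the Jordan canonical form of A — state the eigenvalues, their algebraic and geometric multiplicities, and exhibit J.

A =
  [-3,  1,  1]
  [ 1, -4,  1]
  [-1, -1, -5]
J_3(-4)

The characteristic polynomial is
  det(x·I − A) = x^3 + 12*x^2 + 48*x + 64 = (x + 4)^3

Eigenvalues and multiplicities (the geometric multiplicity of λ is n − rank(A − λI), which equals the number of Jordan blocks for λ):
  λ = -4: algebraic multiplicity = 3, geometric multiplicity = 1

Determining the block sizes for each eigenvalue:
  λ = -4: one block (gm = 1), so the single block has size am = 3 → block sizes [3]

Assembling the blocks gives a Jordan form
J =
  [-4,  1,  0]
  [ 0, -4,  1]
  [ 0,  0, -4]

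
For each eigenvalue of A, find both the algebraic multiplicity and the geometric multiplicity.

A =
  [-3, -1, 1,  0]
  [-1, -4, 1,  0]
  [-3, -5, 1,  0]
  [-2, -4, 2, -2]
λ = -2: alg = 4, geom = 2

Step 1 — factor the characteristic polynomial to read off the algebraic multiplicities:
  χ_A(x) = (x + 2)^4

Step 2 — compute geometric multiplicities via the rank-nullity identity g(λ) = n − rank(A − λI):
  rank(A − (-2)·I) = 2, so dim ker(A − (-2)·I) = n − 2 = 2

Summary:
  λ = -2: algebraic multiplicity = 4, geometric multiplicity = 2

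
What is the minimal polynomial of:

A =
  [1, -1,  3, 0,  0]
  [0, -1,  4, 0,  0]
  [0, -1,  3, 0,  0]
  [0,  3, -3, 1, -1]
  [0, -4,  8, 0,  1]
x^3 - 3*x^2 + 3*x - 1

The characteristic polynomial is χ_A(x) = (x - 1)^5, so the eigenvalues are known. The minimal polynomial is
  m_A(x) = Π_λ (x − λ)^{k_λ}
where k_λ is the size of the *largest* Jordan block for λ (equivalently, the smallest k with (A − λI)^k v = 0 for every generalised eigenvector v of λ).

  λ = 1: largest Jordan block has size 3, contributing (x − 1)^3

So m_A(x) = (x - 1)^3 = x^3 - 3*x^2 + 3*x - 1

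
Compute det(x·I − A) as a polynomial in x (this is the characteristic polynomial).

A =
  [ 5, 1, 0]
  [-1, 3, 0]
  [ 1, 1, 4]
x^3 - 12*x^2 + 48*x - 64

Expanding det(x·I − A) (e.g. by cofactor expansion or by noting that A is similar to its Jordan form J, which has the same characteristic polynomial as A) gives
  χ_A(x) = x^3 - 12*x^2 + 48*x - 64
which factors as (x - 4)^3. The eigenvalues (with algebraic multiplicities) are λ = 4 with multiplicity 3.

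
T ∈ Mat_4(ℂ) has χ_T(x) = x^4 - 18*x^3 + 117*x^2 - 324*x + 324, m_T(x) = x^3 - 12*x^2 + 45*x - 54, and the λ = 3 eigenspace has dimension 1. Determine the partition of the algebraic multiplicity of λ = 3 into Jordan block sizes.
Block sizes for λ = 3: [2]

Step 1 — from the characteristic polynomial, algebraic multiplicity of λ = 3 is 2. From dim ker(T − (3)·I) = 1, there are exactly 1 Jordan blocks for λ = 3.
Step 2 — from the minimal polynomial, the factor (x − 3)^2 tells us the largest block for λ = 3 has size 2.
Step 3 — with total size 2, 1 blocks, and largest block 2, the block sizes (in nonincreasing order) are [2].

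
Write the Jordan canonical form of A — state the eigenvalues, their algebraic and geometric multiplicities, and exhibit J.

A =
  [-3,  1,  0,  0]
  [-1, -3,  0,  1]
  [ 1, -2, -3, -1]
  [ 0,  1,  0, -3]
J_3(-3) ⊕ J_1(-3)

The characteristic polynomial is
  det(x·I − A) = x^4 + 12*x^3 + 54*x^2 + 108*x + 81 = (x + 3)^4

Eigenvalues and multiplicities (the geometric multiplicity of λ is n − rank(A − λI), which equals the number of Jordan blocks for λ):
  λ = -3: algebraic multiplicity = 4, geometric multiplicity = 2

Determining the block sizes for each eigenvalue:
  λ = -3: with am = 4 and gm = 2, the partition is not yet determined (e.g. several partitions of 4 into 2 parts exist). Let N = A − (-3)·I. Computing rank(N^1) = 2, rank(N^2) = 1, rank(N^3) = 0; the number of blocks of size ≥ j is rank(N^{j−1}) − rank(N^j), giving [2, 1, 1]. So we have 1 block(s) of size 3, 1 block(s) of size 1 → block sizes [3, 1]

Assembling the blocks gives a Jordan form
J =
  [-3,  1,  0,  0]
  [ 0, -3,  1,  0]
  [ 0,  0, -3,  0]
  [ 0,  0,  0, -3]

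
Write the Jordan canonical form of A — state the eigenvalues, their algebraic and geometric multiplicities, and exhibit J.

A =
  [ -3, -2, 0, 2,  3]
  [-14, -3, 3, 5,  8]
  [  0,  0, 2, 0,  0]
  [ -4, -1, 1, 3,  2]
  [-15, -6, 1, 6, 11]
J_3(2) ⊕ J_2(2)

The characteristic polynomial is
  det(x·I − A) = x^5 - 10*x^4 + 40*x^3 - 80*x^2 + 80*x - 32 = (x - 2)^5

Eigenvalues and multiplicities (the geometric multiplicity of λ is n − rank(A − λI), which equals the number of Jordan blocks for λ):
  λ = 2: algebraic multiplicity = 5, geometric multiplicity = 2

Determining the block sizes for each eigenvalue:
  λ = 2: with am = 5 and gm = 2, the partition is not yet determined (e.g. several partitions of 5 into 2 parts exist). Let N = A − (2)·I. Computing rank(N^1) = 3, rank(N^2) = 1, rank(N^3) = 0; the number of blocks of size ≥ j is rank(N^{j−1}) − rank(N^j), giving [2, 2, 1]. So we have 1 block(s) of size 3, 1 block(s) of size 2 → block sizes [3, 2]

Assembling the blocks gives a Jordan form
J =
  [2, 1, 0, 0, 0]
  [0, 2, 1, 0, 0]
  [0, 0, 2, 0, 0]
  [0, 0, 0, 2, 1]
  [0, 0, 0, 0, 2]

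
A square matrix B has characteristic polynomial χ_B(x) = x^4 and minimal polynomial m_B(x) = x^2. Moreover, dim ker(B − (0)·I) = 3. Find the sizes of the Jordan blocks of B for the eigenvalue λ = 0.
Block sizes for λ = 0: [2, 1, 1]

Step 1 — from the characteristic polynomial, algebraic multiplicity of λ = 0 is 4. From dim ker(B − (0)·I) = 3, there are exactly 3 Jordan blocks for λ = 0.
Step 2 — from the minimal polynomial, the factor (x − 0)^2 tells us the largest block for λ = 0 has size 2.
Step 3 — with total size 4, 3 blocks, and largest block 2, the block sizes (in nonincreasing order) are [2, 1, 1].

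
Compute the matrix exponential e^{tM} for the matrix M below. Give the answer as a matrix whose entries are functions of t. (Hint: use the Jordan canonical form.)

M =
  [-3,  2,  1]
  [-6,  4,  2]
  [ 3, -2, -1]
e^{tM} =
  [1 - 3*t, 2*t, t]
  [-6*t, 4*t + 1, 2*t]
  [3*t, -2*t, 1 - t]

Strategy: write M = P · J · P⁻¹ where J is a Jordan canonical form, so e^{tM} = P · e^{tJ} · P⁻¹, and e^{tJ} can be computed block-by-block.

M has Jordan form
J =
  [0, 1, 0]
  [0, 0, 0]
  [0, 0, 0]
(up to reordering of blocks).

Per-block formulas:
  For a 2×2 Jordan block J_2(0): exp(t · J_2(0)) = e^(0t)·(I + t·N), where N is the 2×2 nilpotent shift.
  For a 1×1 block at λ = 0: exp(t · [0]) = [e^(0t)].

After assembling e^{tJ} and conjugating by P, we get:

e^{tM} =
  [1 - 3*t, 2*t, t]
  [-6*t, 4*t + 1, 2*t]
  [3*t, -2*t, 1 - t]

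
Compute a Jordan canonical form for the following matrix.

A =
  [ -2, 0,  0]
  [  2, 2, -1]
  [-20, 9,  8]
J_1(-2) ⊕ J_2(5)

The characteristic polynomial is
  det(x·I − A) = x^3 - 8*x^2 + 5*x + 50 = (x - 5)^2*(x + 2)

Eigenvalues and multiplicities (the geometric multiplicity of λ is n − rank(A − λI), which equals the number of Jordan blocks for λ):
  λ = -2: algebraic multiplicity = 1, geometric multiplicity = 1
  λ = 5: algebraic multiplicity = 2, geometric multiplicity = 1

Determining the block sizes for each eigenvalue:
  λ = -2: one block (gm = 1), so the single block has size am = 1 → block sizes [1]
  λ = 5: one block (gm = 1), so the single block has size am = 2 → block sizes [2]

Assembling the blocks gives a Jordan form
J =
  [-2, 0, 0]
  [ 0, 5, 1]
  [ 0, 0, 5]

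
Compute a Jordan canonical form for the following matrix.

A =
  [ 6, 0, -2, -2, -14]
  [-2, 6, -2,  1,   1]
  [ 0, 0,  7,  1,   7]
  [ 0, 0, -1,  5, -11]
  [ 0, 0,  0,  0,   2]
J_1(2) ⊕ J_3(6) ⊕ J_1(6)

The characteristic polynomial is
  det(x·I − A) = x^5 - 26*x^4 + 264*x^3 - 1296*x^2 + 3024*x - 2592 = (x - 6)^4*(x - 2)

Eigenvalues and multiplicities (the geometric multiplicity of λ is n − rank(A − λI), which equals the number of Jordan blocks for λ):
  λ = 2: algebraic multiplicity = 1, geometric multiplicity = 1
  λ = 6: algebraic multiplicity = 4, geometric multiplicity = 2

Determining the block sizes for each eigenvalue:
  λ = 2: one block (gm = 1), so the single block has size am = 1 → block sizes [1]
  λ = 6: with am = 4 and gm = 2, the partition is not yet determined (e.g. several partitions of 4 into 2 parts exist). Let N = A − (6)·I. Computing rank(N^1) = 3, rank(N^2) = 2, rank(N^3) = 1; the number of blocks of size ≥ j is rank(N^{j−1}) − rank(N^j), giving [2, 1, 1]. So we have 1 block(s) of size 3, 1 block(s) of size 1 → block sizes [3, 1]

Assembling the blocks gives a Jordan form
J =
  [2, 0, 0, 0, 0]
  [0, 6, 1, 0, 0]
  [0, 0, 6, 1, 0]
  [0, 0, 0, 6, 0]
  [0, 0, 0, 0, 6]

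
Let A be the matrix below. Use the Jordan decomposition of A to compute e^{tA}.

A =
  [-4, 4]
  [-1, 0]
e^{tA} =
  [-2*t*exp(-2*t) + exp(-2*t), 4*t*exp(-2*t)]
  [-t*exp(-2*t), 2*t*exp(-2*t) + exp(-2*t)]

Strategy: write A = P · J · P⁻¹ where J is a Jordan canonical form, so e^{tA} = P · e^{tJ} · P⁻¹, and e^{tJ} can be computed block-by-block.

A has Jordan form
J =
  [-2,  1]
  [ 0, -2]
(up to reordering of blocks).

Per-block formulas:
  For a 2×2 Jordan block J_2(-2): exp(t · J_2(-2)) = e^(-2t)·(I + t·N), where N is the 2×2 nilpotent shift.

After assembling e^{tJ} and conjugating by P, we get:

e^{tA} =
  [-2*t*exp(-2*t) + exp(-2*t), 4*t*exp(-2*t)]
  [-t*exp(-2*t), 2*t*exp(-2*t) + exp(-2*t)]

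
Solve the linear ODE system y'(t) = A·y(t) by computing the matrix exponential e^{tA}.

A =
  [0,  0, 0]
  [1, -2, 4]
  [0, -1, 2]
e^{tA} =
  [1, 0, 0]
  [-t^2 + t, 1 - 2*t, 4*t]
  [-t^2/2, -t, 2*t + 1]

Strategy: write A = P · J · P⁻¹ where J is a Jordan canonical form, so e^{tA} = P · e^{tJ} · P⁻¹, and e^{tJ} can be computed block-by-block.

A has Jordan form
J =
  [0, 1, 0]
  [0, 0, 1]
  [0, 0, 0]
(up to reordering of blocks).

Per-block formulas:
  For a 3×3 Jordan block J_3(0): exp(t · J_3(0)) = e^(0t)·(I + t·N + (t^2/2)·N^2), where N is the 3×3 nilpotent shift.

After assembling e^{tJ} and conjugating by P, we get:

e^{tA} =
  [1, 0, 0]
  [-t^2 + t, 1 - 2*t, 4*t]
  [-t^2/2, -t, 2*t + 1]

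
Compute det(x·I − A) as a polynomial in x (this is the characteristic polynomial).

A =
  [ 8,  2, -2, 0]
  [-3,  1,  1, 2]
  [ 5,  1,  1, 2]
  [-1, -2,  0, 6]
x^4 - 16*x^3 + 96*x^2 - 256*x + 256

Expanding det(x·I − A) (e.g. by cofactor expansion or by noting that A is similar to its Jordan form J, which has the same characteristic polynomial as A) gives
  χ_A(x) = x^4 - 16*x^3 + 96*x^2 - 256*x + 256
which factors as (x - 4)^4. The eigenvalues (with algebraic multiplicities) are λ = 4 with multiplicity 4.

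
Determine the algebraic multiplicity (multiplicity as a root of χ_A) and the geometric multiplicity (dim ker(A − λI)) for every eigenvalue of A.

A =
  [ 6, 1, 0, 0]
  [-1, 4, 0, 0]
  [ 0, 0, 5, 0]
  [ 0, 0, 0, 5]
λ = 5: alg = 4, geom = 3

Step 1 — factor the characteristic polynomial to read off the algebraic multiplicities:
  χ_A(x) = (x - 5)^4

Step 2 — compute geometric multiplicities via the rank-nullity identity g(λ) = n − rank(A − λI):
  rank(A − (5)·I) = 1, so dim ker(A − (5)·I) = n − 1 = 3

Summary:
  λ = 5: algebraic multiplicity = 4, geometric multiplicity = 3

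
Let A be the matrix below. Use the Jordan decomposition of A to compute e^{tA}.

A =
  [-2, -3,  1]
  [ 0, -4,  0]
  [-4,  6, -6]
e^{tA} =
  [2*t*exp(-4*t) + exp(-4*t), -3*t*exp(-4*t), t*exp(-4*t)]
  [0, exp(-4*t), 0]
  [-4*t*exp(-4*t), 6*t*exp(-4*t), -2*t*exp(-4*t) + exp(-4*t)]

Strategy: write A = P · J · P⁻¹ where J is a Jordan canonical form, so e^{tA} = P · e^{tJ} · P⁻¹, and e^{tJ} can be computed block-by-block.

A has Jordan form
J =
  [-4,  1,  0]
  [ 0, -4,  0]
  [ 0,  0, -4]
(up to reordering of blocks).

Per-block formulas:
  For a 2×2 Jordan block J_2(-4): exp(t · J_2(-4)) = e^(-4t)·(I + t·N), where N is the 2×2 nilpotent shift.
  For a 1×1 block at λ = -4: exp(t · [-4]) = [e^(-4t)].

After assembling e^{tJ} and conjugating by P, we get:

e^{tA} =
  [2*t*exp(-4*t) + exp(-4*t), -3*t*exp(-4*t), t*exp(-4*t)]
  [0, exp(-4*t), 0]
  [-4*t*exp(-4*t), 6*t*exp(-4*t), -2*t*exp(-4*t) + exp(-4*t)]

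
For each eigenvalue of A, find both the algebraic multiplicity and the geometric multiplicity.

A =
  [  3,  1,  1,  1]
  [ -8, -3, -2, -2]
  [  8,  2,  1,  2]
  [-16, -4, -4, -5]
λ = -1: alg = 4, geom = 3

Step 1 — factor the characteristic polynomial to read off the algebraic multiplicities:
  χ_A(x) = (x + 1)^4

Step 2 — compute geometric multiplicities via the rank-nullity identity g(λ) = n − rank(A − λI):
  rank(A − (-1)·I) = 1, so dim ker(A − (-1)·I) = n − 1 = 3

Summary:
  λ = -1: algebraic multiplicity = 4, geometric multiplicity = 3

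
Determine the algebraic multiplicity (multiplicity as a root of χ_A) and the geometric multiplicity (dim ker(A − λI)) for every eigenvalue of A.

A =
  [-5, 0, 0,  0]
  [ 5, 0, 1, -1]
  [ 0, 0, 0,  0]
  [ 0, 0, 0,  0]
λ = -5: alg = 1, geom = 1; λ = 0: alg = 3, geom = 2

Step 1 — factor the characteristic polynomial to read off the algebraic multiplicities:
  χ_A(x) = x^3*(x + 5)

Step 2 — compute geometric multiplicities via the rank-nullity identity g(λ) = n − rank(A − λI):
  rank(A − (-5)·I) = 3, so dim ker(A − (-5)·I) = n − 3 = 1
  rank(A − (0)·I) = 2, so dim ker(A − (0)·I) = n − 2 = 2

Summary:
  λ = -5: algebraic multiplicity = 1, geometric multiplicity = 1
  λ = 0: algebraic multiplicity = 3, geometric multiplicity = 2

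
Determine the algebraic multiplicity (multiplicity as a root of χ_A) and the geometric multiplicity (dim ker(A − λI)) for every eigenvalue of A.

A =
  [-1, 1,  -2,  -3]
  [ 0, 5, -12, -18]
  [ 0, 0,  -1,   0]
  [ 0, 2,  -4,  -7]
λ = -1: alg = 4, geom = 3

Step 1 — factor the characteristic polynomial to read off the algebraic multiplicities:
  χ_A(x) = (x + 1)^4

Step 2 — compute geometric multiplicities via the rank-nullity identity g(λ) = n − rank(A − λI):
  rank(A − (-1)·I) = 1, so dim ker(A − (-1)·I) = n − 1 = 3

Summary:
  λ = -1: algebraic multiplicity = 4, geometric multiplicity = 3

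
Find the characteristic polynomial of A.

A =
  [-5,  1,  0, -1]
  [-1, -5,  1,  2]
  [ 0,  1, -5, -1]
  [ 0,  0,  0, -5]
x^4 + 20*x^3 + 150*x^2 + 500*x + 625

Expanding det(x·I − A) (e.g. by cofactor expansion or by noting that A is similar to its Jordan form J, which has the same characteristic polynomial as A) gives
  χ_A(x) = x^4 + 20*x^3 + 150*x^2 + 500*x + 625
which factors as (x + 5)^4. The eigenvalues (with algebraic multiplicities) are λ = -5 with multiplicity 4.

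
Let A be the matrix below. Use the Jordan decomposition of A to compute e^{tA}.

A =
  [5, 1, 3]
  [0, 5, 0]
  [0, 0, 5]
e^{tA} =
  [exp(5*t), t*exp(5*t), 3*t*exp(5*t)]
  [0, exp(5*t), 0]
  [0, 0, exp(5*t)]

Strategy: write A = P · J · P⁻¹ where J is a Jordan canonical form, so e^{tA} = P · e^{tJ} · P⁻¹, and e^{tJ} can be computed block-by-block.

A has Jordan form
J =
  [5, 1, 0]
  [0, 5, 0]
  [0, 0, 5]
(up to reordering of blocks).

Per-block formulas:
  For a 1×1 block at λ = 5: exp(t · [5]) = [e^(5t)].
  For a 2×2 Jordan block J_2(5): exp(t · J_2(5)) = e^(5t)·(I + t·N), where N is the 2×2 nilpotent shift.

After assembling e^{tJ} and conjugating by P, we get:

e^{tA} =
  [exp(5*t), t*exp(5*t), 3*t*exp(5*t)]
  [0, exp(5*t), 0]
  [0, 0, exp(5*t)]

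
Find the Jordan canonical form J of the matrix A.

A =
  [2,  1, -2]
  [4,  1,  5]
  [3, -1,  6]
J_3(3)

The characteristic polynomial is
  det(x·I − A) = x^3 - 9*x^2 + 27*x - 27 = (x - 3)^3

Eigenvalues and multiplicities (the geometric multiplicity of λ is n − rank(A − λI), which equals the number of Jordan blocks for λ):
  λ = 3: algebraic multiplicity = 3, geometric multiplicity = 1

Determining the block sizes for each eigenvalue:
  λ = 3: one block (gm = 1), so the single block has size am = 3 → block sizes [3]

Assembling the blocks gives a Jordan form
J =
  [3, 1, 0]
  [0, 3, 1]
  [0, 0, 3]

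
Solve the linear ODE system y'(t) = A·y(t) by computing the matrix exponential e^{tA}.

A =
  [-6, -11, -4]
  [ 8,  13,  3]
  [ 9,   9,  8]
e^{tA} =
  [-3*t^2*exp(5*t)/2 - 11*t*exp(5*t) + exp(5*t), -3*t^2*exp(5*t)/2 - 11*t*exp(5*t), -t^2*exp(5*t)/2 - 4*t*exp(5*t)]
  [3*t^2*exp(5*t)/2 + 8*t*exp(5*t), 3*t^2*exp(5*t)/2 + 8*t*exp(5*t) + exp(5*t), t^2*exp(5*t)/2 + 3*t*exp(5*t)]
  [9*t*exp(5*t), 9*t*exp(5*t), 3*t*exp(5*t) + exp(5*t)]

Strategy: write A = P · J · P⁻¹ where J is a Jordan canonical form, so e^{tA} = P · e^{tJ} · P⁻¹, and e^{tJ} can be computed block-by-block.

A has Jordan form
J =
  [5, 1, 0]
  [0, 5, 1]
  [0, 0, 5]
(up to reordering of blocks).

Per-block formulas:
  For a 3×3 Jordan block J_3(5): exp(t · J_3(5)) = e^(5t)·(I + t·N + (t^2/2)·N^2), where N is the 3×3 nilpotent shift.

After assembling e^{tJ} and conjugating by P, we get:

e^{tA} =
  [-3*t^2*exp(5*t)/2 - 11*t*exp(5*t) + exp(5*t), -3*t^2*exp(5*t)/2 - 11*t*exp(5*t), -t^2*exp(5*t)/2 - 4*t*exp(5*t)]
  [3*t^2*exp(5*t)/2 + 8*t*exp(5*t), 3*t^2*exp(5*t)/2 + 8*t*exp(5*t) + exp(5*t), t^2*exp(5*t)/2 + 3*t*exp(5*t)]
  [9*t*exp(5*t), 9*t*exp(5*t), 3*t*exp(5*t) + exp(5*t)]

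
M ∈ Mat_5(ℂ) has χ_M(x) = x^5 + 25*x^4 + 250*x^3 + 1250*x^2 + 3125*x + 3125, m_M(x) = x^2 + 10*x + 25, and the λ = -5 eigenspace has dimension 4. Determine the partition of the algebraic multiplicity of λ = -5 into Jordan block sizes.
Block sizes for λ = -5: [2, 1, 1, 1]

Step 1 — from the characteristic polynomial, algebraic multiplicity of λ = -5 is 5. From dim ker(M − (-5)·I) = 4, there are exactly 4 Jordan blocks for λ = -5.
Step 2 — from the minimal polynomial, the factor (x + 5)^2 tells us the largest block for λ = -5 has size 2.
Step 3 — with total size 5, 4 blocks, and largest block 2, the block sizes (in nonincreasing order) are [2, 1, 1, 1].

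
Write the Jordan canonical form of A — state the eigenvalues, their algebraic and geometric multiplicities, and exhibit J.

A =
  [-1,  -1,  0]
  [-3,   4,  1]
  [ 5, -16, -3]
J_3(0)

The characteristic polynomial is
  det(x·I − A) = x^3

Eigenvalues and multiplicities (the geometric multiplicity of λ is n − rank(A − λI), which equals the number of Jordan blocks for λ):
  λ = 0: algebraic multiplicity = 3, geometric multiplicity = 1

Determining the block sizes for each eigenvalue:
  λ = 0: one block (gm = 1), so the single block has size am = 3 → block sizes [3]

Assembling the blocks gives a Jordan form
J =
  [0, 1, 0]
  [0, 0, 1]
  [0, 0, 0]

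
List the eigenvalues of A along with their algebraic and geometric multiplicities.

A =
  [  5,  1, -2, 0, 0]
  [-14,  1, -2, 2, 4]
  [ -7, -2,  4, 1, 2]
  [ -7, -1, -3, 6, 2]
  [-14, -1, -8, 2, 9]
λ = 5: alg = 5, geom = 3

Step 1 — factor the characteristic polynomial to read off the algebraic multiplicities:
  χ_A(x) = (x - 5)^5

Step 2 — compute geometric multiplicities via the rank-nullity identity g(λ) = n − rank(A − λI):
  rank(A − (5)·I) = 2, so dim ker(A − (5)·I) = n − 2 = 3

Summary:
  λ = 5: algebraic multiplicity = 5, geometric multiplicity = 3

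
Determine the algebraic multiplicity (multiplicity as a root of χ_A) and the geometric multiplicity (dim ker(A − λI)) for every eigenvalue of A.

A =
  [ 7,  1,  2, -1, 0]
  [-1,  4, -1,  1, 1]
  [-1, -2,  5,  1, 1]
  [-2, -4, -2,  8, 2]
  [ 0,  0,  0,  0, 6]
λ = 6: alg = 5, geom = 3

Step 1 — factor the characteristic polynomial to read off the algebraic multiplicities:
  χ_A(x) = (x - 6)^5

Step 2 — compute geometric multiplicities via the rank-nullity identity g(λ) = n − rank(A − λI):
  rank(A − (6)·I) = 2, so dim ker(A − (6)·I) = n − 2 = 3

Summary:
  λ = 6: algebraic multiplicity = 5, geometric multiplicity = 3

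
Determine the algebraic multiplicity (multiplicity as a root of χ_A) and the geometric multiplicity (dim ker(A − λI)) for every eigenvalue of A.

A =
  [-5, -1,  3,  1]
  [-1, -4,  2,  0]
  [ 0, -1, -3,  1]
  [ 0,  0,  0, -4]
λ = -4: alg = 4, geom = 2

Step 1 — factor the characteristic polynomial to read off the algebraic multiplicities:
  χ_A(x) = (x + 4)^4

Step 2 — compute geometric multiplicities via the rank-nullity identity g(λ) = n − rank(A − λI):
  rank(A − (-4)·I) = 2, so dim ker(A − (-4)·I) = n − 2 = 2

Summary:
  λ = -4: algebraic multiplicity = 4, geometric multiplicity = 2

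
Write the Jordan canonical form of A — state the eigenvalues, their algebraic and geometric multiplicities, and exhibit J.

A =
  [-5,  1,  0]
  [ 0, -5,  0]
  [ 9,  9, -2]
J_2(-5) ⊕ J_1(-2)

The characteristic polynomial is
  det(x·I − A) = x^3 + 12*x^2 + 45*x + 50 = (x + 2)*(x + 5)^2

Eigenvalues and multiplicities (the geometric multiplicity of λ is n − rank(A − λI), which equals the number of Jordan blocks for λ):
  λ = -5: algebraic multiplicity = 2, geometric multiplicity = 1
  λ = -2: algebraic multiplicity = 1, geometric multiplicity = 1

Determining the block sizes for each eigenvalue:
  λ = -5: one block (gm = 1), so the single block has size am = 2 → block sizes [2]
  λ = -2: one block (gm = 1), so the single block has size am = 1 → block sizes [1]

Assembling the blocks gives a Jordan form
J =
  [-5,  1,  0]
  [ 0, -5,  0]
  [ 0,  0, -2]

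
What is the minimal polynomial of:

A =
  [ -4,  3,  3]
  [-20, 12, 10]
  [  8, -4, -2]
x^2 - 4*x + 4

The characteristic polynomial is χ_A(x) = (x - 2)^3, so the eigenvalues are known. The minimal polynomial is
  m_A(x) = Π_λ (x − λ)^{k_λ}
where k_λ is the size of the *largest* Jordan block for λ (equivalently, the smallest k with (A − λI)^k v = 0 for every generalised eigenvector v of λ).

  λ = 2: largest Jordan block has size 2, contributing (x − 2)^2

So m_A(x) = (x - 2)^2 = x^2 - 4*x + 4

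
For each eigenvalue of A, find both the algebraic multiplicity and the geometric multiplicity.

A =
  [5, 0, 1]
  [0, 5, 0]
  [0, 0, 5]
λ = 5: alg = 3, geom = 2

Step 1 — factor the characteristic polynomial to read off the algebraic multiplicities:
  χ_A(x) = (x - 5)^3

Step 2 — compute geometric multiplicities via the rank-nullity identity g(λ) = n − rank(A − λI):
  rank(A − (5)·I) = 1, so dim ker(A − (5)·I) = n − 1 = 2

Summary:
  λ = 5: algebraic multiplicity = 3, geometric multiplicity = 2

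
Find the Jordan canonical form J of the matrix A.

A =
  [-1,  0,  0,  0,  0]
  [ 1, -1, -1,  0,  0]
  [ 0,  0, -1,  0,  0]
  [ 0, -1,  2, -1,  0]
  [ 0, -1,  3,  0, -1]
J_3(-1) ⊕ J_2(-1)

The characteristic polynomial is
  det(x·I − A) = x^5 + 5*x^4 + 10*x^3 + 10*x^2 + 5*x + 1 = (x + 1)^5

Eigenvalues and multiplicities (the geometric multiplicity of λ is n − rank(A − λI), which equals the number of Jordan blocks for λ):
  λ = -1: algebraic multiplicity = 5, geometric multiplicity = 2

Determining the block sizes for each eigenvalue:
  λ = -1: with am = 5 and gm = 2, the partition is not yet determined (e.g. several partitions of 5 into 2 parts exist). Let N = A − (-1)·I. Computing rank(N^1) = 3, rank(N^2) = 1, rank(N^3) = 0; the number of blocks of size ≥ j is rank(N^{j−1}) − rank(N^j), giving [2, 2, 1]. So we have 1 block(s) of size 3, 1 block(s) of size 2 → block sizes [3, 2]

Assembling the blocks gives a Jordan form
J =
  [-1,  1,  0,  0,  0]
  [ 0, -1,  1,  0,  0]
  [ 0,  0, -1,  0,  0]
  [ 0,  0,  0, -1,  1]
  [ 0,  0,  0,  0, -1]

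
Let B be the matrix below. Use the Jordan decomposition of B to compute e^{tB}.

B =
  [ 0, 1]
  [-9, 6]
e^{tB} =
  [-3*t*exp(3*t) + exp(3*t), t*exp(3*t)]
  [-9*t*exp(3*t), 3*t*exp(3*t) + exp(3*t)]

Strategy: write B = P · J · P⁻¹ where J is a Jordan canonical form, so e^{tB} = P · e^{tJ} · P⁻¹, and e^{tJ} can be computed block-by-block.

B has Jordan form
J =
  [3, 1]
  [0, 3]
(up to reordering of blocks).

Per-block formulas:
  For a 2×2 Jordan block J_2(3): exp(t · J_2(3)) = e^(3t)·(I + t·N), where N is the 2×2 nilpotent shift.

After assembling e^{tJ} and conjugating by P, we get:

e^{tB} =
  [-3*t*exp(3*t) + exp(3*t), t*exp(3*t)]
  [-9*t*exp(3*t), 3*t*exp(3*t) + exp(3*t)]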